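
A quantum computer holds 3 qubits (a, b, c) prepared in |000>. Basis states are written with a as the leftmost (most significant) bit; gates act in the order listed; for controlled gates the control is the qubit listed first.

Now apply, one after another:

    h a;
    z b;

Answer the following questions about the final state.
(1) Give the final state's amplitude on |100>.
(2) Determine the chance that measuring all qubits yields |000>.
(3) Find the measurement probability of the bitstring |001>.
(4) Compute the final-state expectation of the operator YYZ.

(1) The amplitude on |100> is sqrt(2)/2.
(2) Outcome |000> occurs with probability 1/2.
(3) Outcome |001> occurs with probability 0.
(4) The expectation value of YYZ is 0.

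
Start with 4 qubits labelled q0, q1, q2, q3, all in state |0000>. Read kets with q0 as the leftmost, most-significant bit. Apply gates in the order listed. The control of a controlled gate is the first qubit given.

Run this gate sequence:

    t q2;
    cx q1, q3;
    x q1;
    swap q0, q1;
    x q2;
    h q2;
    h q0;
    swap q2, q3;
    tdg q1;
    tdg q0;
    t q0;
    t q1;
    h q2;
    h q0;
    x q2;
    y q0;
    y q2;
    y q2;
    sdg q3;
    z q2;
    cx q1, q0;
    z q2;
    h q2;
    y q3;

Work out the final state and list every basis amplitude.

After the circuit, the state carries amplitude -sqrt(2)*I/2 on |0000>, sqrt(2)/2 on |0001>, and 0 on every other basis state. Key observation: the block from step 9 through step 12 cancels to the identity and can be dropped.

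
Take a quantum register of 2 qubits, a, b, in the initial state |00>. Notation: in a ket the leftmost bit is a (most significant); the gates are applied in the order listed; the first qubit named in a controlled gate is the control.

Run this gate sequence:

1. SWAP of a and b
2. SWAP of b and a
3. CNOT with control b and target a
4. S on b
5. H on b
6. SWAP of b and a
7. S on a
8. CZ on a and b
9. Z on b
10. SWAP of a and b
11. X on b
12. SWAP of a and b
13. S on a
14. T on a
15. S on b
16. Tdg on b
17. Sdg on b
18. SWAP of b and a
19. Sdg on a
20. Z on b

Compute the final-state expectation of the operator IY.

The observable IY averages to -sqrt(2)/2.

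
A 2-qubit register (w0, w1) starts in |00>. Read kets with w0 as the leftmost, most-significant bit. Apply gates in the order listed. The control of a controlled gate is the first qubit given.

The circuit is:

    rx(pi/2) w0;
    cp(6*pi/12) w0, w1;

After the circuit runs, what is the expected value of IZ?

The observable IZ averages to 1.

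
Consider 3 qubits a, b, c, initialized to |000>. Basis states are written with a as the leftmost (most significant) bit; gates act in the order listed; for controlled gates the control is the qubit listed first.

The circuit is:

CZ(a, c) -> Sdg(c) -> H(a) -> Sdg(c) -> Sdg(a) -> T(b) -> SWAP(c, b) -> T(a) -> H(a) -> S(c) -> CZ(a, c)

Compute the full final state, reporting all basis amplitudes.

After the circuit, the state carries amplitude 1/2 - exp(3*I*pi/4)/2 on |000>, 1/2 + exp(3*I*pi/4)/2 on |100>, and 0 on every other basis state.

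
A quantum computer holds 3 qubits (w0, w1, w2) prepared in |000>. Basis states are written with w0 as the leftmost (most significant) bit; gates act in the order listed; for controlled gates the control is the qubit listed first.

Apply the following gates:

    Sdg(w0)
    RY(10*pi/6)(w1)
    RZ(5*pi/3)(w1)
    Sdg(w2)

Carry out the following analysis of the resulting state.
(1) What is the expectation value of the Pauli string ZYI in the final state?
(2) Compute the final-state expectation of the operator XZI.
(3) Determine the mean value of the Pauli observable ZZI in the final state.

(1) The expectation value of ZYI is 3/4.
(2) In the final state, XZI has expectation 0.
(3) The observable ZZI averages to 1/2.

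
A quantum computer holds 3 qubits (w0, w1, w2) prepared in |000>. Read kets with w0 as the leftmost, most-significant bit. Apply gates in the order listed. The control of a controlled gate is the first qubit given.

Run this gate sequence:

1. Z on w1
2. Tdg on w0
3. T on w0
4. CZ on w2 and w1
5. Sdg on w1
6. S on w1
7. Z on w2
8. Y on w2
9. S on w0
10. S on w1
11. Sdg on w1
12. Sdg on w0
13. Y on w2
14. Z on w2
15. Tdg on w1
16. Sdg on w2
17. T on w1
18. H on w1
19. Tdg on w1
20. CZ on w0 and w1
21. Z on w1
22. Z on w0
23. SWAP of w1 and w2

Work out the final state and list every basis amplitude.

The final amplitudes are sqrt(2)/2 on |000>, sqrt(2)*exp(3*I*pi/4)/2 on |001>, and 0 on every other basis state. Key observation: steps 7-14 multiply out to the identity, so the circuit reduces to the remaining gates.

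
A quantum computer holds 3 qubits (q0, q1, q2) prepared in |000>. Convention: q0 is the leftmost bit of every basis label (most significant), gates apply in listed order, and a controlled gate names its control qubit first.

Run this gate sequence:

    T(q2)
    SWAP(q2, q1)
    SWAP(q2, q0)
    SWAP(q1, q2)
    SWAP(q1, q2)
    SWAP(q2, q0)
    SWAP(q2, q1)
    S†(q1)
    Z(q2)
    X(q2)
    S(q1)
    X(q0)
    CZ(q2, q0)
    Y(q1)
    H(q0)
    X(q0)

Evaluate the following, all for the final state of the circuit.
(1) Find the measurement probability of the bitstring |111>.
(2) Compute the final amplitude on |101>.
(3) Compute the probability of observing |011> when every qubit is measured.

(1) A full measurement returns |111> with probability 1/2. Key observation: gates 2-7 undo each other exactly, leaving only the rest of the circuit to track.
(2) The final state's coefficient on |101> equals 0.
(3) Outcome |011> occurs with probability 1/2.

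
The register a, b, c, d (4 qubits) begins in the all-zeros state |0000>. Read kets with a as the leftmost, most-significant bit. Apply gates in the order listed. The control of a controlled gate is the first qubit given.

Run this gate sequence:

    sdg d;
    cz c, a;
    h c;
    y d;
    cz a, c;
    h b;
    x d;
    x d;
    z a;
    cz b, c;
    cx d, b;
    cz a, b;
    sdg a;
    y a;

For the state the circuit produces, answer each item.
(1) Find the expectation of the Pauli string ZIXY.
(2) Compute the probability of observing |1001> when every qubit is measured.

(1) The expectation value of ZIXY is 0. Key observation: steps 7-8 multiply out to the identity, so the circuit reduces to the remaining gates.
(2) A full measurement returns |1001> with probability 1/4.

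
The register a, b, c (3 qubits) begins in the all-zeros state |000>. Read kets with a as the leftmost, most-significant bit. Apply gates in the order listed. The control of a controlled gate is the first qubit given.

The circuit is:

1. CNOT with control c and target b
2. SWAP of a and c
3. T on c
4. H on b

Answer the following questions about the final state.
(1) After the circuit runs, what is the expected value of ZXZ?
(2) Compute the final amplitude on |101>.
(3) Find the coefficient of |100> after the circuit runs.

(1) In the final state, ZXZ has expectation 1.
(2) The final state's coefficient on |101> equals 0.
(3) The final state's coefficient on |100> equals 0.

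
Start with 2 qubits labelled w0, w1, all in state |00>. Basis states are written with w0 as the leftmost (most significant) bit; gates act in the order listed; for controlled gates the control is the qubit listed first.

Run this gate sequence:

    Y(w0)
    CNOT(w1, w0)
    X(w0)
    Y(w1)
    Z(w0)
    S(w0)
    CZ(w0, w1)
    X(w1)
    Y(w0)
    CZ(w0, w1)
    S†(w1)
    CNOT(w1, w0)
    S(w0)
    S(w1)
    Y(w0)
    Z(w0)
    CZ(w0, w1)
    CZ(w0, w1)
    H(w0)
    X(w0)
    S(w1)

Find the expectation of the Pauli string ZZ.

In the final state, ZZ has expectation 0.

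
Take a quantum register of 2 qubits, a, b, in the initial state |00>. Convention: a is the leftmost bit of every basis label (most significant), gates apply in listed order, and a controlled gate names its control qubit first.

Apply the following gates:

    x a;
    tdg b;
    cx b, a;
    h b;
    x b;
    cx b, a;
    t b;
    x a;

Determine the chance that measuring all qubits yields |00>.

A full measurement returns |00> with probability 1/2.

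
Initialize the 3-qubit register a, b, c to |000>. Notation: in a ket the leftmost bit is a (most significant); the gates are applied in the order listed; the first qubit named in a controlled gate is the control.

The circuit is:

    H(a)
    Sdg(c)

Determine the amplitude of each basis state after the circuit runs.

The resulting statevector has amplitude sqrt(2)/2 on |000>, sqrt(2)/2 on |100>, and 0 on every other basis state.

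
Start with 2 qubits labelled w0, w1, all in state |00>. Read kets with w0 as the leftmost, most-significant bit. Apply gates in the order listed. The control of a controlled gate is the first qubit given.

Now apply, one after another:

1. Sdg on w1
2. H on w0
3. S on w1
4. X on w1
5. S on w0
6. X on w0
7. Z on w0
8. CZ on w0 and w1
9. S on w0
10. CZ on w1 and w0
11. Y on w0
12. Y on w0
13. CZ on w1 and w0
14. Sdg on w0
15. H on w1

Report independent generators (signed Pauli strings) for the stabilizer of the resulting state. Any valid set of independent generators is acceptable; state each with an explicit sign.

The stabilizer group can be generated by -YI, -IX, among other valid generating sets. Key observation: the block from step 9 through step 14 cancels to the identity and can be dropped.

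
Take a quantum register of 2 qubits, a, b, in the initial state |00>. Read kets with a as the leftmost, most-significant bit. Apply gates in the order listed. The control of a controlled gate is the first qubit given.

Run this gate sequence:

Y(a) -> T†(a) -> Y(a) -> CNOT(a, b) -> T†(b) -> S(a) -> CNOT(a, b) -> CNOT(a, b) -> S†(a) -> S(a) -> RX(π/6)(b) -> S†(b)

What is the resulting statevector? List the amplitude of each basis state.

The resulting statevector has amplitude (-sqrt(6) - sqrt(2))*exp(3*I*pi/4)/4 on |00>, (-sqrt(2) + sqrt(6))*exp(3*I*pi/4)/4 on |01>, 0 on |10>, 0 on |11>. Key observation: gates 6-9 undo each other exactly, leaving only the rest of the circuit to track.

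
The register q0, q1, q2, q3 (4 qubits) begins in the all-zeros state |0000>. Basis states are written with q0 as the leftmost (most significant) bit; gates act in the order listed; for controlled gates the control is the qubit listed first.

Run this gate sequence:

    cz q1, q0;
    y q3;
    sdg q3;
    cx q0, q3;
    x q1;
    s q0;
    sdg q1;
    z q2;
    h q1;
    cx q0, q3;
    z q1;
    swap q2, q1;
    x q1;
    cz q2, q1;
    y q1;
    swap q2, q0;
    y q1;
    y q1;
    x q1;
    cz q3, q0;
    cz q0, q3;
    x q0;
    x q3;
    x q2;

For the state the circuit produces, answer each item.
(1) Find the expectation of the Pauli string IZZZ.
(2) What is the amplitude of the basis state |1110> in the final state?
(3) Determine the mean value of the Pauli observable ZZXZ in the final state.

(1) The expectation value of IZZZ is 1.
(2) The amplitude on |1110> is -sqrt(2)/2.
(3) The expectation value of ZZXZ is 0.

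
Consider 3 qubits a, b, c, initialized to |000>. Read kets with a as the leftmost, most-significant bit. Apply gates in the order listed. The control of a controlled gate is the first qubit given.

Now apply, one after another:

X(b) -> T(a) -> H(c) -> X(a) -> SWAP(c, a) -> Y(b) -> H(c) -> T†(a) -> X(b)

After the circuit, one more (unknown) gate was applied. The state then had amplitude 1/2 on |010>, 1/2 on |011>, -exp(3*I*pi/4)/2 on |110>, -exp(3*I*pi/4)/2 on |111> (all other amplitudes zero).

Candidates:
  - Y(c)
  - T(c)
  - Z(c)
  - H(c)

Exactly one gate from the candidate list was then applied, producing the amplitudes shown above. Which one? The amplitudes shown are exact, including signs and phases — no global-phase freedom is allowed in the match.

It was Y(c) that produced the state shown.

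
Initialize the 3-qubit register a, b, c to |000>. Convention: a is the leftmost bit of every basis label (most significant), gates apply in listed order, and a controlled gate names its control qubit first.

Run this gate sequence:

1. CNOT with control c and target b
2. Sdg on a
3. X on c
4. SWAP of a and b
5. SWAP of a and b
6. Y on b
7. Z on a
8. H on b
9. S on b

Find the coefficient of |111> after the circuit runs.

The final state's coefficient on |111> equals 0. Key observation: the block from step 4 through step 5 cancels to the identity and can be dropped.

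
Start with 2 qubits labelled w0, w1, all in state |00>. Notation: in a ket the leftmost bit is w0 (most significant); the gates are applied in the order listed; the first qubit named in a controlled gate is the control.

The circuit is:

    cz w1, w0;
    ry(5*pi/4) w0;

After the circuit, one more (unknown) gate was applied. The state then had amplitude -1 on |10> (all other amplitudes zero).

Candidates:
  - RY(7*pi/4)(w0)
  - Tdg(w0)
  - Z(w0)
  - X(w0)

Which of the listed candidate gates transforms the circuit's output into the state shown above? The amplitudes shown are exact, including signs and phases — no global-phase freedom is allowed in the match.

It was RY(7*pi/4)(w0) that produced the state shown.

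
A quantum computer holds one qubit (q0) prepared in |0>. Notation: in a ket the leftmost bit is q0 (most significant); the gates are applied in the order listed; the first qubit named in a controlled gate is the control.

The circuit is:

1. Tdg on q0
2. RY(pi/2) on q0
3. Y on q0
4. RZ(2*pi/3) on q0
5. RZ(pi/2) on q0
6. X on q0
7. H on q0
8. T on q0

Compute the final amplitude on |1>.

|1> carries amplitude -exp(I*pi/3)/2 + exp(I*pi/6)/2 in the final state.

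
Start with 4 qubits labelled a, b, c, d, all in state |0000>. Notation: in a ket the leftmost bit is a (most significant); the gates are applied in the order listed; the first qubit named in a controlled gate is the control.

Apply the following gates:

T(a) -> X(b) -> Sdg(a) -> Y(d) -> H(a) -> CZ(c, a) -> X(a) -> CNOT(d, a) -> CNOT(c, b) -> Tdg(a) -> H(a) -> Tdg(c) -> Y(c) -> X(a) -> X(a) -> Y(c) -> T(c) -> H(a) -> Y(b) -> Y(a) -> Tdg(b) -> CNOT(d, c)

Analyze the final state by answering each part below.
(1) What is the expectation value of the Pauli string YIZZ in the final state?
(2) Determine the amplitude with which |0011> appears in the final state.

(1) In the final state, YIZZ has expectation -sqrt(2)/2. Key observation: gates 11-18 undo each other exactly, leaving only the rest of the circuit to track.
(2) The amplitude on |0011> is -sqrt(2)*exp(I*pi/4)/2.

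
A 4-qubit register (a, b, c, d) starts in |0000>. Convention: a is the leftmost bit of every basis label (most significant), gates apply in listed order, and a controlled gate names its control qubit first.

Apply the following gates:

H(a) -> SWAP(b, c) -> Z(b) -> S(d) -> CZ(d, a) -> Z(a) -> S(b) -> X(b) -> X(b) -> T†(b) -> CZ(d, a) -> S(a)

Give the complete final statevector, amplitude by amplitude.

After the circuit, the state carries amplitude sqrt(2)/2 on |0000>, -sqrt(2)*I/2 on |1000>, and 0 on every other basis state.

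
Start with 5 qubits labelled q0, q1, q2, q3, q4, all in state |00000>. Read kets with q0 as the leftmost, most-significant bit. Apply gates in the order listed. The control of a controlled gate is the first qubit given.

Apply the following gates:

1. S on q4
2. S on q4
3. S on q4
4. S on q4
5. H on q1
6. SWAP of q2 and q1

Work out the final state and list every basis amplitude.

After the circuit, the state carries amplitude sqrt(2)/2 on |00000>, sqrt(2)/2 on |00100>, and 0 on every other basis state. Key observation: gates 1-4 undo each other exactly, leaving only the rest of the circuit to track.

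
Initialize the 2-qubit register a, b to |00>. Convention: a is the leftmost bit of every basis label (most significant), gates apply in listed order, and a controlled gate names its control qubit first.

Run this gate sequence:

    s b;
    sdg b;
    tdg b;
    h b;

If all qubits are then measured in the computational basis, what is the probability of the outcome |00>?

The probability of measuring |00> is 1/2.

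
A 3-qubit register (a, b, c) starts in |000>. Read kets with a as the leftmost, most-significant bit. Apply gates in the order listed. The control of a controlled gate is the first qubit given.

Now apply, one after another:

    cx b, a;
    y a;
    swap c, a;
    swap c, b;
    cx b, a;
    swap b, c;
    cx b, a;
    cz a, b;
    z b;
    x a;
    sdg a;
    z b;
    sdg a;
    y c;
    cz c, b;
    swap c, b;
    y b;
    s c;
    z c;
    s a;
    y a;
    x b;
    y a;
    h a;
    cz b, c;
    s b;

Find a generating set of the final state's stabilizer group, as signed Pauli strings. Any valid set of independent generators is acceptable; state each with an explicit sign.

The stabilizer group can be generated by +XII, +IZI, +IIZ, among other valid generating sets.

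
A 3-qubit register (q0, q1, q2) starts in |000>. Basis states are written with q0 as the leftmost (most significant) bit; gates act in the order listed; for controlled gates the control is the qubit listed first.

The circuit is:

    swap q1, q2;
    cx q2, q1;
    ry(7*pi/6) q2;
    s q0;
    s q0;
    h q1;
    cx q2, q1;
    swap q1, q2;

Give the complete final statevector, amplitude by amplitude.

The final amplitudes are 1/4 - sqrt(3)/4 on |000>, 1/4 - sqrt(3)/4 on |001>, 1/4 + sqrt(3)/4 on |010>, 1/4 + sqrt(3)/4 on |011>, 0 on |100>, 0 on |101>, 0 on |110>, 0 on |111>.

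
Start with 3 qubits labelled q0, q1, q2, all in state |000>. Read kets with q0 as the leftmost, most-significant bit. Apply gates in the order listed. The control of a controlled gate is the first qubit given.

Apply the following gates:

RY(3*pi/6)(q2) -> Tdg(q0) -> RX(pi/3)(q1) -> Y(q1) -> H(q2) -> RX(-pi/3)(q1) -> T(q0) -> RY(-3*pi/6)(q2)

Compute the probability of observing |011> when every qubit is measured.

The probability of measuring |011> is 1/8.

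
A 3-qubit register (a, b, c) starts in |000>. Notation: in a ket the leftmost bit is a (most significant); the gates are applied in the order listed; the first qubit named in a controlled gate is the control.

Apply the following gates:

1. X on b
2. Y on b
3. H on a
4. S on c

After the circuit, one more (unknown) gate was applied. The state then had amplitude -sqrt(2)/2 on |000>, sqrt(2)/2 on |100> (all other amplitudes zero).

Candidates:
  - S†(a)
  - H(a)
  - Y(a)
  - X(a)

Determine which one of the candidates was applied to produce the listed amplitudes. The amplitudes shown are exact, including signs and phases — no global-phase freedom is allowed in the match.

It was Y(a) that produced the state shown.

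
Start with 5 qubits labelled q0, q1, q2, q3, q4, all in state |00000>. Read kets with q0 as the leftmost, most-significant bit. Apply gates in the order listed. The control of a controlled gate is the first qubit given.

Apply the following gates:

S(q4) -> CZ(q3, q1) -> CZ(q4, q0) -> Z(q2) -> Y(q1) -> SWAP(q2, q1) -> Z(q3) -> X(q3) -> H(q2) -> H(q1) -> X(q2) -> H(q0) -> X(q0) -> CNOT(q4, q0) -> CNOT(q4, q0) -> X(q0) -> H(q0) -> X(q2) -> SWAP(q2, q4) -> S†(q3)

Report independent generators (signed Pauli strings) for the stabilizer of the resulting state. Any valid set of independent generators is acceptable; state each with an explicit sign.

The stabilizer group can be generated by +IXIII, -IIIIX, +ZIIII, +IIZII, -IIIZI, among other valid generating sets.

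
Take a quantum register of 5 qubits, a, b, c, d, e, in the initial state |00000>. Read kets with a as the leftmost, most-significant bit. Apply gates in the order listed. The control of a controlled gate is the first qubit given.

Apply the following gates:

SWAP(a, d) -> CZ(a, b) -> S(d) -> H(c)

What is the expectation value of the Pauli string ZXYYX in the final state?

In the final state, ZXYYX has expectation 0.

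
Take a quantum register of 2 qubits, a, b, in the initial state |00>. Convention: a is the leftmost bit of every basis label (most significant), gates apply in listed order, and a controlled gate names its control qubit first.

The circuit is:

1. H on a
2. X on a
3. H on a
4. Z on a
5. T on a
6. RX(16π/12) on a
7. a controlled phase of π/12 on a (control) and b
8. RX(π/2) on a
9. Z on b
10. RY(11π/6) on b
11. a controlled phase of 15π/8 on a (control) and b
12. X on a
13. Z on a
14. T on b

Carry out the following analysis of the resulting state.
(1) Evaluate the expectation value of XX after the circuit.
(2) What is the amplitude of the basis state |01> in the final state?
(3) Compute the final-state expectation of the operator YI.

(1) The observable XX averages to -sqrt(2 - sqrt(2))/16 + sqrt(2)/16.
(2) |01> carries amplitude (-2 + sqrt(3))*exp(5*I*pi/8)/4 in the final state.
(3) In the final state, YI has expectation -sqrt(3*sqrt(2) + 6)/16 + sqrt(3)/8 + sqrt(sqrt(2) + 2)/8 + 1/4.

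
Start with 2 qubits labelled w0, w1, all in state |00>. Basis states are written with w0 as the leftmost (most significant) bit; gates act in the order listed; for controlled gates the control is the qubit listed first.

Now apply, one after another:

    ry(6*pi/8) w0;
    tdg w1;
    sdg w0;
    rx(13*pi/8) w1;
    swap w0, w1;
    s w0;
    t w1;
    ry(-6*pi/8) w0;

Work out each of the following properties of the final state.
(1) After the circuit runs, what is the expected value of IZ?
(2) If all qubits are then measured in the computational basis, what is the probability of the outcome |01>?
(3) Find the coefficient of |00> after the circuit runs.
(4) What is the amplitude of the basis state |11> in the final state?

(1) The observable IZ averages to -sqrt(2)/2.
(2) The probability of measuring |01> is -sqrt(1/2 - sqrt(2)/4)*sqrt(sqrt(2)/4 + 1/2)*sin(3*pi/16)*cos(3*pi/16) - sqrt(2)*sqrt(1/2 - sqrt(2)/4)*sqrt(sqrt(2)/4 + 1/2)*sin(3*pi/16)*cos(3*pi/16)/2 + cos(3*pi/16)**2/8 + sqrt(2)*sin(3*pi/16)**2/4 + 3*sin(3*pi/16)**2/8.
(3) |00> carries amplitude -cos(3*pi/16)/2 + sqrt(1/2 - sqrt(2)/4)*sqrt(sqrt(2)/4 + 1/2)*sin(3*pi/16) + sqrt(2)*cos(3*pi/16)/4 in the final state.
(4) The amplitude on |11> is -I*exp(I*pi/4)*cos(3*pi/16)/2 - sqrt(2)*I*exp(I*pi/4)*cos(3*pi/16)/4 - I*sqrt(1/2 - sqrt(2)/4)*sqrt(sqrt(2)/4 + 1/2)*exp(I*pi/4)*sin(3*pi/16).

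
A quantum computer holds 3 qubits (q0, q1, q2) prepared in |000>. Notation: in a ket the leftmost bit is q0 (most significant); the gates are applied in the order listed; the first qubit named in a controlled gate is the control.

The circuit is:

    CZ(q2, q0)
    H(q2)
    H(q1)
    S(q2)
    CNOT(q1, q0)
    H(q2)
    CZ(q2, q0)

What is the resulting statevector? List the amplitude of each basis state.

After the circuit, the state carries amplitude sqrt(2)*(1 + I)/4 on |000>, sqrt(2)*(1 - I)/4 on |001>, 0 on |010>, 0 on |011>, 0 on |100>, 0 on |101>, sqrt(2)*(1 + I)/4 on |110>, sqrt(2)*(-1 + I)/4 on |111>.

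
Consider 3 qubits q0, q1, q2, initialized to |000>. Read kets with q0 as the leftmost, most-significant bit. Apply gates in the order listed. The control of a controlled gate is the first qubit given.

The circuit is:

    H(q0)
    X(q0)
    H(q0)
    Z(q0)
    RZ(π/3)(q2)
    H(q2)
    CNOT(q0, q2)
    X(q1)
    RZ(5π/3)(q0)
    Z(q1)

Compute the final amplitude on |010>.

The amplitude on |010> is sqrt(2)/2.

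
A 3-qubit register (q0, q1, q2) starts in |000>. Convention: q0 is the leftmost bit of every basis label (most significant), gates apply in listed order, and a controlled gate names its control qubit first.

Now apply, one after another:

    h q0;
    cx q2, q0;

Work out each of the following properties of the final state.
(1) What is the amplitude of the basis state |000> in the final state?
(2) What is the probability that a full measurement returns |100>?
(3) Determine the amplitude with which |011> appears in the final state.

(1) The final state's coefficient on |000> equals sqrt(2)/2.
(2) Outcome |100> occurs with probability 1/2.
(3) The amplitude on |011> is 0.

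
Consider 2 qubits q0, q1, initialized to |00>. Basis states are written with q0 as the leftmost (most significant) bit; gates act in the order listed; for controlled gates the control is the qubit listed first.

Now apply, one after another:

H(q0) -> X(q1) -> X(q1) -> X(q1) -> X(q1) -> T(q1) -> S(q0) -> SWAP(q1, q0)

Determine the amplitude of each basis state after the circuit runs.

The final amplitudes are sqrt(2)/2 on |00>, sqrt(2)*I/2 on |01>, 0 on |10>, 0 on |11>. Key observation: steps 2-5 multiply out to the identity, so the circuit reduces to the remaining gates.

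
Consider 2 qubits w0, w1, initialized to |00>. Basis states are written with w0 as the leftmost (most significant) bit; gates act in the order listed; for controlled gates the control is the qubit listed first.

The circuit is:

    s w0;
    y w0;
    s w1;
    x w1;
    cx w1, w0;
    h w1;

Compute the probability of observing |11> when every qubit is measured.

The probability of measuring |11> is 0.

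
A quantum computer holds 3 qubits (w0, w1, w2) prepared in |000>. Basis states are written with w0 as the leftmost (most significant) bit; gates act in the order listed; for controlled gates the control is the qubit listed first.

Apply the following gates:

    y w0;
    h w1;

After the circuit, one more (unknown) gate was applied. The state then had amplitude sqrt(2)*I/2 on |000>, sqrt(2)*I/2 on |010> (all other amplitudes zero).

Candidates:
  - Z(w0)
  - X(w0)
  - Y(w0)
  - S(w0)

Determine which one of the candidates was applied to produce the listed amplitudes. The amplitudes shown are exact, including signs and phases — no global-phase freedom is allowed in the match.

The unique candidate consistent with the amplitudes is X(w0).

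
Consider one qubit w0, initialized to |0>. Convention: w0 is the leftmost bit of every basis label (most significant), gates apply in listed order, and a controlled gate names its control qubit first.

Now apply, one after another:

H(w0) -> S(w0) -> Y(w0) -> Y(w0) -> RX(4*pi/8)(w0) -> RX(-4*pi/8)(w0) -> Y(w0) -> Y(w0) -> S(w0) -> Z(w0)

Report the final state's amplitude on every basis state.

The final amplitudes are sqrt(2)/2 on |0>, sqrt(2)/2 on |1>. Key observation: the block from step 3 through step 8 cancels to the identity and can be dropped.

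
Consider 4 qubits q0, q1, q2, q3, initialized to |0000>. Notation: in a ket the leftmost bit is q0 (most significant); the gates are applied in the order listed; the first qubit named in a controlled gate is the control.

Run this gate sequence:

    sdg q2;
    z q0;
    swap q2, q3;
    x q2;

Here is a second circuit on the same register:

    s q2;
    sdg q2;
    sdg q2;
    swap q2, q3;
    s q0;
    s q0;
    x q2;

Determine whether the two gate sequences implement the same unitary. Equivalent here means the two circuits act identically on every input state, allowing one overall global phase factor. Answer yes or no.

Yes — the two circuits implement the same unitary up to a global phase.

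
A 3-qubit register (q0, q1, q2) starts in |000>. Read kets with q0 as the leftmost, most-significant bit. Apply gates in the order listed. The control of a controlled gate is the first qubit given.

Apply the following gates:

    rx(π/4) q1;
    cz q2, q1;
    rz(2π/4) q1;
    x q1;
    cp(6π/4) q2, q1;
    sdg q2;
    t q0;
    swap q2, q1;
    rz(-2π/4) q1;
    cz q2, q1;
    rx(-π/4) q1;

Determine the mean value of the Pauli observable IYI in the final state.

The observable IYI averages to sqrt(2)/2.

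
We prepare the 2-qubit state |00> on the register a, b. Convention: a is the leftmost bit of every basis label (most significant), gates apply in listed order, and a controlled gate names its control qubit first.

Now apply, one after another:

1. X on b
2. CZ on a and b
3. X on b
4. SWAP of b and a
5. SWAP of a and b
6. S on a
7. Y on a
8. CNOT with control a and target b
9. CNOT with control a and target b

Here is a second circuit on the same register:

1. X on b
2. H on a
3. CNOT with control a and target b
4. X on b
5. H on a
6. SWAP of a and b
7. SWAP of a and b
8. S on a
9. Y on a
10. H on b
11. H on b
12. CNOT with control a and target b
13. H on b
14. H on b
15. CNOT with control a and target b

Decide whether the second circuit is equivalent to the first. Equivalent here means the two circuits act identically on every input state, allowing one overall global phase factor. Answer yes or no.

No — the two circuits implement different unitaries, even allowing a global phase.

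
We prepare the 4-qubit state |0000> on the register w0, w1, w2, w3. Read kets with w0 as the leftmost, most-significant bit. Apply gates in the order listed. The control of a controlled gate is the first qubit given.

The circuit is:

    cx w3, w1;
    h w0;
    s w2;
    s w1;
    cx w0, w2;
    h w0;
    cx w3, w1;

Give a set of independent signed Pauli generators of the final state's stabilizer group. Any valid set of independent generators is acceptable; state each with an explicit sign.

The stabilizer group can be generated by +XIZI, +ZIXI, +IZII, +IIIZ, among other valid generating sets.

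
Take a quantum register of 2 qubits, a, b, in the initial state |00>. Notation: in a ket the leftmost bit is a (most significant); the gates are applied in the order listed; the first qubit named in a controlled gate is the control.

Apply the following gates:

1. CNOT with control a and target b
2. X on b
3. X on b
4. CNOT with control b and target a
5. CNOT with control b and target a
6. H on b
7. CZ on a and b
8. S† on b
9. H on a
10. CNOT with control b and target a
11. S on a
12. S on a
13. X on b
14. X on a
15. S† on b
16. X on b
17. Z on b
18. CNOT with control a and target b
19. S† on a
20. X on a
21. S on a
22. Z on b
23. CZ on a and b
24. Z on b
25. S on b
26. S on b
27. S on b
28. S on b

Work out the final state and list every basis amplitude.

After the circuit, the state carries amplitude 1/2 on |00>, -1/2 on |01>, -1/2 on |10>, -1/2 on |11>.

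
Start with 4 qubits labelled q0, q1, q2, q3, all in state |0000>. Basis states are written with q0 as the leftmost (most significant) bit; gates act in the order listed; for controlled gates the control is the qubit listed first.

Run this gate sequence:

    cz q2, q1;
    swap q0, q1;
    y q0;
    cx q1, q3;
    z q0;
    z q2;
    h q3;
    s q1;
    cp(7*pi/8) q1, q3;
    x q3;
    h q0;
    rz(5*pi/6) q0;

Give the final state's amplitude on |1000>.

|1000> carries amplitude exp(11*I*pi/12)/2 in the final state.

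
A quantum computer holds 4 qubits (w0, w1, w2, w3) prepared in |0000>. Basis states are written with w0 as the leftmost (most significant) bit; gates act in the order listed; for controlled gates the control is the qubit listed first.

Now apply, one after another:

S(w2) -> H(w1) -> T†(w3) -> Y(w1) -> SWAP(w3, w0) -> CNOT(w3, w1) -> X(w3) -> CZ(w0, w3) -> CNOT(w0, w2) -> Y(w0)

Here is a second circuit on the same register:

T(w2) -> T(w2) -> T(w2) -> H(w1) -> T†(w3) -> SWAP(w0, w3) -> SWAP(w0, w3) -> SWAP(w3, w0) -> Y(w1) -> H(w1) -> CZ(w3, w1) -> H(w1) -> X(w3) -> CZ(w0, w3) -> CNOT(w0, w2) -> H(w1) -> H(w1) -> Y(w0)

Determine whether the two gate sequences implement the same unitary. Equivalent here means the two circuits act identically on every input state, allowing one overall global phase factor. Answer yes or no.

No, they are not equivalent — no single phase factor reconciles the two unitaries.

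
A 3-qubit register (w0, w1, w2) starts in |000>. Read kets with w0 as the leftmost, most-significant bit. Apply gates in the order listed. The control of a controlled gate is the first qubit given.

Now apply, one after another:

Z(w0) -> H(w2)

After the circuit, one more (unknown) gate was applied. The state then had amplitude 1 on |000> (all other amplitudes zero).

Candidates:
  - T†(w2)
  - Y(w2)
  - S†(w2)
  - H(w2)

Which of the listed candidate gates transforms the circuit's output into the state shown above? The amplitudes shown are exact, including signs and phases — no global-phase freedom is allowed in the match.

The applied gate was H(w2).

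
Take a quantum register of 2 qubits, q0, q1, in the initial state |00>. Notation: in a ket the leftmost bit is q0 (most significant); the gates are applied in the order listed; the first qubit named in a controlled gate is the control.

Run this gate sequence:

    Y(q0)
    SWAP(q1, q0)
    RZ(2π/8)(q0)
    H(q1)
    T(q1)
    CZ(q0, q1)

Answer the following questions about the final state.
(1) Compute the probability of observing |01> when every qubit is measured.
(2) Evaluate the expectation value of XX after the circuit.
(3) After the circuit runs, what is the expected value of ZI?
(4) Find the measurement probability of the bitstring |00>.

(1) Outcome |01> occurs with probability 1/2.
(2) In the final state, XX has expectation 0.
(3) The observable ZI averages to 1.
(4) Outcome |00> occurs with probability 1/2.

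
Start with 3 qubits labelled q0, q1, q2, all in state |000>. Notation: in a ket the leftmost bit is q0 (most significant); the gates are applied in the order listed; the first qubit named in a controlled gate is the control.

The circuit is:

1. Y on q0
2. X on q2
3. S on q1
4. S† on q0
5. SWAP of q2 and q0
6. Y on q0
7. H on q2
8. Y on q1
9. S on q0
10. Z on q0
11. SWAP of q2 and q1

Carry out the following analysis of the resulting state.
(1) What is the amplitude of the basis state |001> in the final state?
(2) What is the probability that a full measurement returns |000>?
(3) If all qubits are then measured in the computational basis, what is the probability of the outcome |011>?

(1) The final state's coefficient on |001> equals sqrt(2)/2.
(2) A full measurement returns |000> with probability 0.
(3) A full measurement returns |011> with probability 1/2.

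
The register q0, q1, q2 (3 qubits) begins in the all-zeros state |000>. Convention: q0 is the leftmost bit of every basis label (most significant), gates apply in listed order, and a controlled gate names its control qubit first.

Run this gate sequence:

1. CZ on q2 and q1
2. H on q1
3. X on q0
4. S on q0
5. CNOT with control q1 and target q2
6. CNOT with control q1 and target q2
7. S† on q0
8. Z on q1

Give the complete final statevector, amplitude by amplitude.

The resulting statevector has amplitude sqrt(2)/2 on |100>, -sqrt(2)/2 on |110>, and 0 on every other basis state. Key observation: the block from step 4 through step 7 cancels to the identity and can be dropped.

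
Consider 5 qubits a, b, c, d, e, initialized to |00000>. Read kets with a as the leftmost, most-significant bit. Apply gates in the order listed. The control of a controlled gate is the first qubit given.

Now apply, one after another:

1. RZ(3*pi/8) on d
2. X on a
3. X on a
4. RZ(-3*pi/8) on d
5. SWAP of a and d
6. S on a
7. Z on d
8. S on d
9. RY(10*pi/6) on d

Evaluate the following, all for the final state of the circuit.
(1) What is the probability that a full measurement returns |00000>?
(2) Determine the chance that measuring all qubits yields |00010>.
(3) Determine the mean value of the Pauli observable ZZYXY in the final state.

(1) Outcome |00000> occurs with probability 3/4. Key observation: the block from step 1 through step 4 cancels to the identity and can be dropped.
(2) A full measurement returns |00010> with probability 1/4.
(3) In the final state, ZZYXY has expectation 0.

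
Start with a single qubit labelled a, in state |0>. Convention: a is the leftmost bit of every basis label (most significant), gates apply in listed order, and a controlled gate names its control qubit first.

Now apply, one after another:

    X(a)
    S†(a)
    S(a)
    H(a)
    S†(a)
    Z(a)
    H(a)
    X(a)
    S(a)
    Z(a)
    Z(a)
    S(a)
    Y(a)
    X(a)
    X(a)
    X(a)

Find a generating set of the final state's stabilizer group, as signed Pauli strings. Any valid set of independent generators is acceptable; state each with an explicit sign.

The stabilizer group can be generated by -Y, among other valid generating sets.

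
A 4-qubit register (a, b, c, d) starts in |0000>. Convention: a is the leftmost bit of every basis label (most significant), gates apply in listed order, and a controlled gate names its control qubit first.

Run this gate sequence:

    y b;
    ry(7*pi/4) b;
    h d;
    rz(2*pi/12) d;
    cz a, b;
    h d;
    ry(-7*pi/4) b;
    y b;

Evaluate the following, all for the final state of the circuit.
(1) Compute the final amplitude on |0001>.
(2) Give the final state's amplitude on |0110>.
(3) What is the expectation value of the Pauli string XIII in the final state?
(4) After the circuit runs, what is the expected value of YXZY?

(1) |0001> carries amplitude (-1 + exp(I*pi/6))*exp(11*I*pi/12)/2 in the final state.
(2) The amplitude on |0110> is 0.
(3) The observable XIII averages to 0.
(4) The expectation value of YXZY is 0.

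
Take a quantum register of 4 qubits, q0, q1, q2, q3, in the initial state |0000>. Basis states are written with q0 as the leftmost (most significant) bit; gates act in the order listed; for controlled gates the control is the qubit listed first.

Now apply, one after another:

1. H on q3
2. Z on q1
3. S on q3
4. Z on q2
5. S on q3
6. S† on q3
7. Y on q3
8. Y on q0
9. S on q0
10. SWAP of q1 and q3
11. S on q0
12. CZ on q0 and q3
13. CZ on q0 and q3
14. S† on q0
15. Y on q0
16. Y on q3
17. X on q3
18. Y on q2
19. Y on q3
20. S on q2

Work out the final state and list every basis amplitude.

The resulting statevector has amplitude sqrt(2)*I/2 on |0011>, -sqrt(2)/2 on |0111>, and 0 on every other basis state. Key observation: steps 11-14 multiply out to the identity, so the circuit reduces to the remaining gates.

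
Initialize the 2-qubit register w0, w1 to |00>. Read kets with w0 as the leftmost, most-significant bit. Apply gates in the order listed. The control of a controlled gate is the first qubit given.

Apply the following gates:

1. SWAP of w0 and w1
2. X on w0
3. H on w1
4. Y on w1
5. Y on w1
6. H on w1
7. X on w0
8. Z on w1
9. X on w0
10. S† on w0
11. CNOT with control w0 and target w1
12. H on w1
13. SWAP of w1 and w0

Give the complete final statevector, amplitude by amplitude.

The final amplitudes are 0 on |00>, -sqrt(2)*I/2 on |01>, 0 on |10>, sqrt(2)*I/2 on |11>. Key observation: steps 2-7 multiply out to the identity, so the circuit reduces to the remaining gates.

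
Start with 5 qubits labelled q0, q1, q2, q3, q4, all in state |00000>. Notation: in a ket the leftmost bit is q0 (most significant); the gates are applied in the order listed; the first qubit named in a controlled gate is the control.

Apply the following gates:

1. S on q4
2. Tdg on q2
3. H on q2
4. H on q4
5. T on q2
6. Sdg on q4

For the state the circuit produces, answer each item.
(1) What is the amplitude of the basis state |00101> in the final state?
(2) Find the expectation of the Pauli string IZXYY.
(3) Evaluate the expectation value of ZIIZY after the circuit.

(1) |00101> carries amplitude -exp(3*I*pi/4)/2 in the final state.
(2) The observable IZXYY averages to 0.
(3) In the final state, ZIIZY has expectation -1.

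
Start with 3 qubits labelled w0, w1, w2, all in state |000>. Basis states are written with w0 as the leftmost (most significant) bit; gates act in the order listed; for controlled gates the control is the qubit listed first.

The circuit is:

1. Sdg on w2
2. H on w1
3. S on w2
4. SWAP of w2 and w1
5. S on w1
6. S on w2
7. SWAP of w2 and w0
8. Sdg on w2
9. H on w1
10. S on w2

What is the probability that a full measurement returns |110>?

The probability of measuring |110> is 1/4.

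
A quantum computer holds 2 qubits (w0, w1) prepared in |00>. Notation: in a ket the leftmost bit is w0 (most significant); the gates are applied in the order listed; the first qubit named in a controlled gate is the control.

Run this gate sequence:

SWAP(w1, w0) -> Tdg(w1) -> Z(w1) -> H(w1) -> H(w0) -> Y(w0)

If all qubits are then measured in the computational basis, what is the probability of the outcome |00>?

Outcome |00> occurs with probability 1/4.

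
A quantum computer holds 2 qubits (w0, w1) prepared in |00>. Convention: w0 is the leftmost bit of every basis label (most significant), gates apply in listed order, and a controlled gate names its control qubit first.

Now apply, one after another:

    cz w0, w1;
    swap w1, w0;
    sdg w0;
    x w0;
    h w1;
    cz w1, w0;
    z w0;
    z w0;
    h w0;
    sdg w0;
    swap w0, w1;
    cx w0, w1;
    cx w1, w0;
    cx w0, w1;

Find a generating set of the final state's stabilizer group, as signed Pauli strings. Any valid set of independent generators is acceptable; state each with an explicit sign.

The final state is stabilized by the group generated by +YI, -IX; other independent generating sets are equally valid.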